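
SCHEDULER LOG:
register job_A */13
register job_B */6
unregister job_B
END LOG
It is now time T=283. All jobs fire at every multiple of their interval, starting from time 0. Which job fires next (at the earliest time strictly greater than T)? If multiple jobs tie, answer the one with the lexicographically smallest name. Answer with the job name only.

Op 1: register job_A */13 -> active={job_A:*/13}
Op 2: register job_B */6 -> active={job_A:*/13, job_B:*/6}
Op 3: unregister job_B -> active={job_A:*/13}
  job_A: interval 13, next fire after T=283 is 286
Earliest = 286, winner (lex tiebreak) = job_A

Answer: job_A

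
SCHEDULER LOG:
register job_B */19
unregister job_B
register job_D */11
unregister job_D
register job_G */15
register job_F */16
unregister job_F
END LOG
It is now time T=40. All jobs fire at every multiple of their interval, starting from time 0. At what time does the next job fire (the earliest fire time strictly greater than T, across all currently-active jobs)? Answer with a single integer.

Answer: 45

Derivation:
Op 1: register job_B */19 -> active={job_B:*/19}
Op 2: unregister job_B -> active={}
Op 3: register job_D */11 -> active={job_D:*/11}
Op 4: unregister job_D -> active={}
Op 5: register job_G */15 -> active={job_G:*/15}
Op 6: register job_F */16 -> active={job_F:*/16, job_G:*/15}
Op 7: unregister job_F -> active={job_G:*/15}
  job_G: interval 15, next fire after T=40 is 45
Earliest fire time = 45 (job job_G)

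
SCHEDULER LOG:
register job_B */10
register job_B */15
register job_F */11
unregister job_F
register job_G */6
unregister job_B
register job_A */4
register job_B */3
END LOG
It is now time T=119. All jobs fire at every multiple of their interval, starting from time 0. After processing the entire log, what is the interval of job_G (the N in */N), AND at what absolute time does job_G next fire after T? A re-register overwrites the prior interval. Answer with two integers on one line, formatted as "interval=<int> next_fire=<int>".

Op 1: register job_B */10 -> active={job_B:*/10}
Op 2: register job_B */15 -> active={job_B:*/15}
Op 3: register job_F */11 -> active={job_B:*/15, job_F:*/11}
Op 4: unregister job_F -> active={job_B:*/15}
Op 5: register job_G */6 -> active={job_B:*/15, job_G:*/6}
Op 6: unregister job_B -> active={job_G:*/6}
Op 7: register job_A */4 -> active={job_A:*/4, job_G:*/6}
Op 8: register job_B */3 -> active={job_A:*/4, job_B:*/3, job_G:*/6}
Final interval of job_G = 6
Next fire of job_G after T=119: (119//6+1)*6 = 120

Answer: interval=6 next_fire=120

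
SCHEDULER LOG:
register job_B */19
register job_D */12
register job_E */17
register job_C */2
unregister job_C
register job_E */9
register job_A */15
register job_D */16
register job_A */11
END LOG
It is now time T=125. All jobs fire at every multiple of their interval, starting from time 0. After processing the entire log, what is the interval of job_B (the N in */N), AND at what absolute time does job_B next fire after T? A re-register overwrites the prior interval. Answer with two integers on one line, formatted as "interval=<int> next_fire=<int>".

Op 1: register job_B */19 -> active={job_B:*/19}
Op 2: register job_D */12 -> active={job_B:*/19, job_D:*/12}
Op 3: register job_E */17 -> active={job_B:*/19, job_D:*/12, job_E:*/17}
Op 4: register job_C */2 -> active={job_B:*/19, job_C:*/2, job_D:*/12, job_E:*/17}
Op 5: unregister job_C -> active={job_B:*/19, job_D:*/12, job_E:*/17}
Op 6: register job_E */9 -> active={job_B:*/19, job_D:*/12, job_E:*/9}
Op 7: register job_A */15 -> active={job_A:*/15, job_B:*/19, job_D:*/12, job_E:*/9}
Op 8: register job_D */16 -> active={job_A:*/15, job_B:*/19, job_D:*/16, job_E:*/9}
Op 9: register job_A */11 -> active={job_A:*/11, job_B:*/19, job_D:*/16, job_E:*/9}
Final interval of job_B = 19
Next fire of job_B after T=125: (125//19+1)*19 = 133

Answer: interval=19 next_fire=133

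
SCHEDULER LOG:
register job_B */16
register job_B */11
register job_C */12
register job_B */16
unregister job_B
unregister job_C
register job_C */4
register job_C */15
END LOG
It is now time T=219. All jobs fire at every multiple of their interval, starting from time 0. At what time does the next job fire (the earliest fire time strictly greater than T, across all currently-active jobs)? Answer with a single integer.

Op 1: register job_B */16 -> active={job_B:*/16}
Op 2: register job_B */11 -> active={job_B:*/11}
Op 3: register job_C */12 -> active={job_B:*/11, job_C:*/12}
Op 4: register job_B */16 -> active={job_B:*/16, job_C:*/12}
Op 5: unregister job_B -> active={job_C:*/12}
Op 6: unregister job_C -> active={}
Op 7: register job_C */4 -> active={job_C:*/4}
Op 8: register job_C */15 -> active={job_C:*/15}
  job_C: interval 15, next fire after T=219 is 225
Earliest fire time = 225 (job job_C)

Answer: 225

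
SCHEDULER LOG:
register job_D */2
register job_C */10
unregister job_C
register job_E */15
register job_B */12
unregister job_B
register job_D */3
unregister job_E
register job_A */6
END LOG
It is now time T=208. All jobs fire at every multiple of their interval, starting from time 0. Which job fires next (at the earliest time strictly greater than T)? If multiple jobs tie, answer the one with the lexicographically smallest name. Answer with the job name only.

Op 1: register job_D */2 -> active={job_D:*/2}
Op 2: register job_C */10 -> active={job_C:*/10, job_D:*/2}
Op 3: unregister job_C -> active={job_D:*/2}
Op 4: register job_E */15 -> active={job_D:*/2, job_E:*/15}
Op 5: register job_B */12 -> active={job_B:*/12, job_D:*/2, job_E:*/15}
Op 6: unregister job_B -> active={job_D:*/2, job_E:*/15}
Op 7: register job_D */3 -> active={job_D:*/3, job_E:*/15}
Op 8: unregister job_E -> active={job_D:*/3}
Op 9: register job_A */6 -> active={job_A:*/6, job_D:*/3}
  job_A: interval 6, next fire after T=208 is 210
  job_D: interval 3, next fire after T=208 is 210
Earliest = 210, winner (lex tiebreak) = job_A

Answer: job_A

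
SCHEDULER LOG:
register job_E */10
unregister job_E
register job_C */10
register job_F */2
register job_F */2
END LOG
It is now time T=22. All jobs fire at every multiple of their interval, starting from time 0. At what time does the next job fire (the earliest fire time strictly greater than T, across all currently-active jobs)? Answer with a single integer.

Op 1: register job_E */10 -> active={job_E:*/10}
Op 2: unregister job_E -> active={}
Op 3: register job_C */10 -> active={job_C:*/10}
Op 4: register job_F */2 -> active={job_C:*/10, job_F:*/2}
Op 5: register job_F */2 -> active={job_C:*/10, job_F:*/2}
  job_C: interval 10, next fire after T=22 is 30
  job_F: interval 2, next fire after T=22 is 24
Earliest fire time = 24 (job job_F)

Answer: 24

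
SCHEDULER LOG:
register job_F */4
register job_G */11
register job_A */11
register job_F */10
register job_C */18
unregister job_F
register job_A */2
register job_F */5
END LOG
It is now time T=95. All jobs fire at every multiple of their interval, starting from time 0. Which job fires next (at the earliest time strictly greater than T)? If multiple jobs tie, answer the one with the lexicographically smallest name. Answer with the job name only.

Op 1: register job_F */4 -> active={job_F:*/4}
Op 2: register job_G */11 -> active={job_F:*/4, job_G:*/11}
Op 3: register job_A */11 -> active={job_A:*/11, job_F:*/4, job_G:*/11}
Op 4: register job_F */10 -> active={job_A:*/11, job_F:*/10, job_G:*/11}
Op 5: register job_C */18 -> active={job_A:*/11, job_C:*/18, job_F:*/10, job_G:*/11}
Op 6: unregister job_F -> active={job_A:*/11, job_C:*/18, job_G:*/11}
Op 7: register job_A */2 -> active={job_A:*/2, job_C:*/18, job_G:*/11}
Op 8: register job_F */5 -> active={job_A:*/2, job_C:*/18, job_F:*/5, job_G:*/11}
  job_A: interval 2, next fire after T=95 is 96
  job_C: interval 18, next fire after T=95 is 108
  job_F: interval 5, next fire after T=95 is 100
  job_G: interval 11, next fire after T=95 is 99
Earliest = 96, winner (lex tiebreak) = job_A

Answer: job_A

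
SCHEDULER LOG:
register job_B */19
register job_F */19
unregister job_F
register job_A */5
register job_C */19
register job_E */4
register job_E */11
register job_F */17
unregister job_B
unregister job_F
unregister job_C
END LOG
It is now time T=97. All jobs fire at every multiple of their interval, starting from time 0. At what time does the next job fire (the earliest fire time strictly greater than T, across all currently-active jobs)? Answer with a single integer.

Answer: 99

Derivation:
Op 1: register job_B */19 -> active={job_B:*/19}
Op 2: register job_F */19 -> active={job_B:*/19, job_F:*/19}
Op 3: unregister job_F -> active={job_B:*/19}
Op 4: register job_A */5 -> active={job_A:*/5, job_B:*/19}
Op 5: register job_C */19 -> active={job_A:*/5, job_B:*/19, job_C:*/19}
Op 6: register job_E */4 -> active={job_A:*/5, job_B:*/19, job_C:*/19, job_E:*/4}
Op 7: register job_E */11 -> active={job_A:*/5, job_B:*/19, job_C:*/19, job_E:*/11}
Op 8: register job_F */17 -> active={job_A:*/5, job_B:*/19, job_C:*/19, job_E:*/11, job_F:*/17}
Op 9: unregister job_B -> active={job_A:*/5, job_C:*/19, job_E:*/11, job_F:*/17}
Op 10: unregister job_F -> active={job_A:*/5, job_C:*/19, job_E:*/11}
Op 11: unregister job_C -> active={job_A:*/5, job_E:*/11}
  job_A: interval 5, next fire after T=97 is 100
  job_E: interval 11, next fire after T=97 is 99
Earliest fire time = 99 (job job_E)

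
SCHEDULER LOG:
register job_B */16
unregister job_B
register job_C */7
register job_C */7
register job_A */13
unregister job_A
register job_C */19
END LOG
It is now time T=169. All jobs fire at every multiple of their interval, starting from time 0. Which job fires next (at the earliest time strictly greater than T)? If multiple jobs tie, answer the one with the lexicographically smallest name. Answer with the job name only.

Answer: job_C

Derivation:
Op 1: register job_B */16 -> active={job_B:*/16}
Op 2: unregister job_B -> active={}
Op 3: register job_C */7 -> active={job_C:*/7}
Op 4: register job_C */7 -> active={job_C:*/7}
Op 5: register job_A */13 -> active={job_A:*/13, job_C:*/7}
Op 6: unregister job_A -> active={job_C:*/7}
Op 7: register job_C */19 -> active={job_C:*/19}
  job_C: interval 19, next fire after T=169 is 171
Earliest = 171, winner (lex tiebreak) = job_C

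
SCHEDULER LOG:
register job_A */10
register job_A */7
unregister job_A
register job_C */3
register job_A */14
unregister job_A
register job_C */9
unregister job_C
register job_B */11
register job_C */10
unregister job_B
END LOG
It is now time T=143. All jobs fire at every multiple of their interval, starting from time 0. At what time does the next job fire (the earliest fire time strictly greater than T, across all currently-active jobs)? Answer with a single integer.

Answer: 150

Derivation:
Op 1: register job_A */10 -> active={job_A:*/10}
Op 2: register job_A */7 -> active={job_A:*/7}
Op 3: unregister job_A -> active={}
Op 4: register job_C */3 -> active={job_C:*/3}
Op 5: register job_A */14 -> active={job_A:*/14, job_C:*/3}
Op 6: unregister job_A -> active={job_C:*/3}
Op 7: register job_C */9 -> active={job_C:*/9}
Op 8: unregister job_C -> active={}
Op 9: register job_B */11 -> active={job_B:*/11}
Op 10: register job_C */10 -> active={job_B:*/11, job_C:*/10}
Op 11: unregister job_B -> active={job_C:*/10}
  job_C: interval 10, next fire after T=143 is 150
Earliest fire time = 150 (job job_C)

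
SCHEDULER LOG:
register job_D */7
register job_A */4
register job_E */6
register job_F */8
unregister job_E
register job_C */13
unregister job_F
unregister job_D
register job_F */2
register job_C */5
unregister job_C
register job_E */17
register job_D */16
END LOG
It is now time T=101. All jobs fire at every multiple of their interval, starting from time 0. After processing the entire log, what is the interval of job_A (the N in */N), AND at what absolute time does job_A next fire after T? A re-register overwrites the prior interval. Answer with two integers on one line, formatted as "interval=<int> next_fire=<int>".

Answer: interval=4 next_fire=104

Derivation:
Op 1: register job_D */7 -> active={job_D:*/7}
Op 2: register job_A */4 -> active={job_A:*/4, job_D:*/7}
Op 3: register job_E */6 -> active={job_A:*/4, job_D:*/7, job_E:*/6}
Op 4: register job_F */8 -> active={job_A:*/4, job_D:*/7, job_E:*/6, job_F:*/8}
Op 5: unregister job_E -> active={job_A:*/4, job_D:*/7, job_F:*/8}
Op 6: register job_C */13 -> active={job_A:*/4, job_C:*/13, job_D:*/7, job_F:*/8}
Op 7: unregister job_F -> active={job_A:*/4, job_C:*/13, job_D:*/7}
Op 8: unregister job_D -> active={job_A:*/4, job_C:*/13}
Op 9: register job_F */2 -> active={job_A:*/4, job_C:*/13, job_F:*/2}
Op 10: register job_C */5 -> active={job_A:*/4, job_C:*/5, job_F:*/2}
Op 11: unregister job_C -> active={job_A:*/4, job_F:*/2}
Op 12: register job_E */17 -> active={job_A:*/4, job_E:*/17, job_F:*/2}
Op 13: register job_D */16 -> active={job_A:*/4, job_D:*/16, job_E:*/17, job_F:*/2}
Final interval of job_A = 4
Next fire of job_A after T=101: (101//4+1)*4 = 104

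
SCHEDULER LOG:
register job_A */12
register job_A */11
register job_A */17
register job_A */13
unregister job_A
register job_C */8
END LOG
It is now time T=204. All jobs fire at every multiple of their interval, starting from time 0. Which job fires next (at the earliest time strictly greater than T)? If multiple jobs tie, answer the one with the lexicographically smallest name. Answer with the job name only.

Op 1: register job_A */12 -> active={job_A:*/12}
Op 2: register job_A */11 -> active={job_A:*/11}
Op 3: register job_A */17 -> active={job_A:*/17}
Op 4: register job_A */13 -> active={job_A:*/13}
Op 5: unregister job_A -> active={}
Op 6: register job_C */8 -> active={job_C:*/8}
  job_C: interval 8, next fire after T=204 is 208
Earliest = 208, winner (lex tiebreak) = job_C

Answer: job_C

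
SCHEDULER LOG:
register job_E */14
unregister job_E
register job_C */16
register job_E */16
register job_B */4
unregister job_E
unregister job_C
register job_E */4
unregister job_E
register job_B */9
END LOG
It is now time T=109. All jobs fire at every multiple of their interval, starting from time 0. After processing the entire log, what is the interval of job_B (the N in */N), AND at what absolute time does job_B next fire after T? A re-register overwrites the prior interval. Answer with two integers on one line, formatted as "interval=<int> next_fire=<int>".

Answer: interval=9 next_fire=117

Derivation:
Op 1: register job_E */14 -> active={job_E:*/14}
Op 2: unregister job_E -> active={}
Op 3: register job_C */16 -> active={job_C:*/16}
Op 4: register job_E */16 -> active={job_C:*/16, job_E:*/16}
Op 5: register job_B */4 -> active={job_B:*/4, job_C:*/16, job_E:*/16}
Op 6: unregister job_E -> active={job_B:*/4, job_C:*/16}
Op 7: unregister job_C -> active={job_B:*/4}
Op 8: register job_E */4 -> active={job_B:*/4, job_E:*/4}
Op 9: unregister job_E -> active={job_B:*/4}
Op 10: register job_B */9 -> active={job_B:*/9}
Final interval of job_B = 9
Next fire of job_B after T=109: (109//9+1)*9 = 117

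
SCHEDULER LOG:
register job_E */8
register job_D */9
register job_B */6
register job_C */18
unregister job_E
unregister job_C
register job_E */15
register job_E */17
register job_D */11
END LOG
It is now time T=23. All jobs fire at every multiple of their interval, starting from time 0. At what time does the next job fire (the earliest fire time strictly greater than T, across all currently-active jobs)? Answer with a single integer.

Answer: 24

Derivation:
Op 1: register job_E */8 -> active={job_E:*/8}
Op 2: register job_D */9 -> active={job_D:*/9, job_E:*/8}
Op 3: register job_B */6 -> active={job_B:*/6, job_D:*/9, job_E:*/8}
Op 4: register job_C */18 -> active={job_B:*/6, job_C:*/18, job_D:*/9, job_E:*/8}
Op 5: unregister job_E -> active={job_B:*/6, job_C:*/18, job_D:*/9}
Op 6: unregister job_C -> active={job_B:*/6, job_D:*/9}
Op 7: register job_E */15 -> active={job_B:*/6, job_D:*/9, job_E:*/15}
Op 8: register job_E */17 -> active={job_B:*/6, job_D:*/9, job_E:*/17}
Op 9: register job_D */11 -> active={job_B:*/6, job_D:*/11, job_E:*/17}
  job_B: interval 6, next fire after T=23 is 24
  job_D: interval 11, next fire after T=23 is 33
  job_E: interval 17, next fire after T=23 is 34
Earliest fire time = 24 (job job_B)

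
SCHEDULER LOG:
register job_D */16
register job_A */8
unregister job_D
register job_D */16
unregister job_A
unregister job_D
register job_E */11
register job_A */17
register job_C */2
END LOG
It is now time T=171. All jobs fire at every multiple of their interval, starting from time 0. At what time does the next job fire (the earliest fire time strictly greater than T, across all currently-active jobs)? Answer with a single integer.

Answer: 172

Derivation:
Op 1: register job_D */16 -> active={job_D:*/16}
Op 2: register job_A */8 -> active={job_A:*/8, job_D:*/16}
Op 3: unregister job_D -> active={job_A:*/8}
Op 4: register job_D */16 -> active={job_A:*/8, job_D:*/16}
Op 5: unregister job_A -> active={job_D:*/16}
Op 6: unregister job_D -> active={}
Op 7: register job_E */11 -> active={job_E:*/11}
Op 8: register job_A */17 -> active={job_A:*/17, job_E:*/11}
Op 9: register job_C */2 -> active={job_A:*/17, job_C:*/2, job_E:*/11}
  job_A: interval 17, next fire after T=171 is 187
  job_C: interval 2, next fire after T=171 is 172
  job_E: interval 11, next fire after T=171 is 176
Earliest fire time = 172 (job job_C)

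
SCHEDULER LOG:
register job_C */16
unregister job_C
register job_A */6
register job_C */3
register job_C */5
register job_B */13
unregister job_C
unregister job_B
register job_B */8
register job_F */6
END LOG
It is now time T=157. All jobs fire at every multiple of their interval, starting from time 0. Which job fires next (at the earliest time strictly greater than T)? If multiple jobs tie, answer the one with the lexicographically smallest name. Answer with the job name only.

Answer: job_B

Derivation:
Op 1: register job_C */16 -> active={job_C:*/16}
Op 2: unregister job_C -> active={}
Op 3: register job_A */6 -> active={job_A:*/6}
Op 4: register job_C */3 -> active={job_A:*/6, job_C:*/3}
Op 5: register job_C */5 -> active={job_A:*/6, job_C:*/5}
Op 6: register job_B */13 -> active={job_A:*/6, job_B:*/13, job_C:*/5}
Op 7: unregister job_C -> active={job_A:*/6, job_B:*/13}
Op 8: unregister job_B -> active={job_A:*/6}
Op 9: register job_B */8 -> active={job_A:*/6, job_B:*/8}
Op 10: register job_F */6 -> active={job_A:*/6, job_B:*/8, job_F:*/6}
  job_A: interval 6, next fire after T=157 is 162
  job_B: interval 8, next fire after T=157 is 160
  job_F: interval 6, next fire after T=157 is 162
Earliest = 160, winner (lex tiebreak) = job_B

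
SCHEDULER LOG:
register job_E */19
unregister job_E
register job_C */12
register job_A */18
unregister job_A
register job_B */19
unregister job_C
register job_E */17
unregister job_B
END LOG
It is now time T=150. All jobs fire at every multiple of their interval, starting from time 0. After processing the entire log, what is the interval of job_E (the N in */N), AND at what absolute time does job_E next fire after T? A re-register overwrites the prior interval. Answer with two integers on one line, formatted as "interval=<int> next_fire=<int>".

Answer: interval=17 next_fire=153

Derivation:
Op 1: register job_E */19 -> active={job_E:*/19}
Op 2: unregister job_E -> active={}
Op 3: register job_C */12 -> active={job_C:*/12}
Op 4: register job_A */18 -> active={job_A:*/18, job_C:*/12}
Op 5: unregister job_A -> active={job_C:*/12}
Op 6: register job_B */19 -> active={job_B:*/19, job_C:*/12}
Op 7: unregister job_C -> active={job_B:*/19}
Op 8: register job_E */17 -> active={job_B:*/19, job_E:*/17}
Op 9: unregister job_B -> active={job_E:*/17}
Final interval of job_E = 17
Next fire of job_E after T=150: (150//17+1)*17 = 153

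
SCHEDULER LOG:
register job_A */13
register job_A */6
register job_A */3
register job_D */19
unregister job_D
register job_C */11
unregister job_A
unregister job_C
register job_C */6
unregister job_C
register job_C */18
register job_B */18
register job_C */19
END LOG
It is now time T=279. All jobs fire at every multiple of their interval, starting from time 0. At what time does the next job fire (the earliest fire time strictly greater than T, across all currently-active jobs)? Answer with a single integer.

Answer: 285

Derivation:
Op 1: register job_A */13 -> active={job_A:*/13}
Op 2: register job_A */6 -> active={job_A:*/6}
Op 3: register job_A */3 -> active={job_A:*/3}
Op 4: register job_D */19 -> active={job_A:*/3, job_D:*/19}
Op 5: unregister job_D -> active={job_A:*/3}
Op 6: register job_C */11 -> active={job_A:*/3, job_C:*/11}
Op 7: unregister job_A -> active={job_C:*/11}
Op 8: unregister job_C -> active={}
Op 9: register job_C */6 -> active={job_C:*/6}
Op 10: unregister job_C -> active={}
Op 11: register job_C */18 -> active={job_C:*/18}
Op 12: register job_B */18 -> active={job_B:*/18, job_C:*/18}
Op 13: register job_C */19 -> active={job_B:*/18, job_C:*/19}
  job_B: interval 18, next fire after T=279 is 288
  job_C: interval 19, next fire after T=279 is 285
Earliest fire time = 285 (job job_C)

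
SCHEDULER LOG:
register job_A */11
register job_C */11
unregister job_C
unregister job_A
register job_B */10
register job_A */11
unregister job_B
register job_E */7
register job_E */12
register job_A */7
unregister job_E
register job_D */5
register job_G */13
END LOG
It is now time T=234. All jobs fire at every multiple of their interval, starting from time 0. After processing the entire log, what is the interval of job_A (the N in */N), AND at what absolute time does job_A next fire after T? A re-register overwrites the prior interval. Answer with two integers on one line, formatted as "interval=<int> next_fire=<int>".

Answer: interval=7 next_fire=238

Derivation:
Op 1: register job_A */11 -> active={job_A:*/11}
Op 2: register job_C */11 -> active={job_A:*/11, job_C:*/11}
Op 3: unregister job_C -> active={job_A:*/11}
Op 4: unregister job_A -> active={}
Op 5: register job_B */10 -> active={job_B:*/10}
Op 6: register job_A */11 -> active={job_A:*/11, job_B:*/10}
Op 7: unregister job_B -> active={job_A:*/11}
Op 8: register job_E */7 -> active={job_A:*/11, job_E:*/7}
Op 9: register job_E */12 -> active={job_A:*/11, job_E:*/12}
Op 10: register job_A */7 -> active={job_A:*/7, job_E:*/12}
Op 11: unregister job_E -> active={job_A:*/7}
Op 12: register job_D */5 -> active={job_A:*/7, job_D:*/5}
Op 13: register job_G */13 -> active={job_A:*/7, job_D:*/5, job_G:*/13}
Final interval of job_A = 7
Next fire of job_A after T=234: (234//7+1)*7 = 238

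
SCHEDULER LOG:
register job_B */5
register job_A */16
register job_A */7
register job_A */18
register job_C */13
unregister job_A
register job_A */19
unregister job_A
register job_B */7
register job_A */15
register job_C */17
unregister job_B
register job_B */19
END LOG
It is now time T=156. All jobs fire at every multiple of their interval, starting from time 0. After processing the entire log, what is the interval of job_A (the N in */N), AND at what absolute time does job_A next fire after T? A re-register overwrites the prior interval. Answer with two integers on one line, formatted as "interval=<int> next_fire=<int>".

Answer: interval=15 next_fire=165

Derivation:
Op 1: register job_B */5 -> active={job_B:*/5}
Op 2: register job_A */16 -> active={job_A:*/16, job_B:*/5}
Op 3: register job_A */7 -> active={job_A:*/7, job_B:*/5}
Op 4: register job_A */18 -> active={job_A:*/18, job_B:*/5}
Op 5: register job_C */13 -> active={job_A:*/18, job_B:*/5, job_C:*/13}
Op 6: unregister job_A -> active={job_B:*/5, job_C:*/13}
Op 7: register job_A */19 -> active={job_A:*/19, job_B:*/5, job_C:*/13}
Op 8: unregister job_A -> active={job_B:*/5, job_C:*/13}
Op 9: register job_B */7 -> active={job_B:*/7, job_C:*/13}
Op 10: register job_A */15 -> active={job_A:*/15, job_B:*/7, job_C:*/13}
Op 11: register job_C */17 -> active={job_A:*/15, job_B:*/7, job_C:*/17}
Op 12: unregister job_B -> active={job_A:*/15, job_C:*/17}
Op 13: register job_B */19 -> active={job_A:*/15, job_B:*/19, job_C:*/17}
Final interval of job_A = 15
Next fire of job_A after T=156: (156//15+1)*15 = 165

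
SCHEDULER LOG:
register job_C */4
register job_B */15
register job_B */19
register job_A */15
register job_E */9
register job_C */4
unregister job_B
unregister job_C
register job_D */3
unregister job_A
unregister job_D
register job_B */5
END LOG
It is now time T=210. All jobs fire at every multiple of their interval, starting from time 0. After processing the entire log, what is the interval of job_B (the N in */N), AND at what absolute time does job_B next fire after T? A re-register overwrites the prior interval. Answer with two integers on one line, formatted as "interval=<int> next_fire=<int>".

Op 1: register job_C */4 -> active={job_C:*/4}
Op 2: register job_B */15 -> active={job_B:*/15, job_C:*/4}
Op 3: register job_B */19 -> active={job_B:*/19, job_C:*/4}
Op 4: register job_A */15 -> active={job_A:*/15, job_B:*/19, job_C:*/4}
Op 5: register job_E */9 -> active={job_A:*/15, job_B:*/19, job_C:*/4, job_E:*/9}
Op 6: register job_C */4 -> active={job_A:*/15, job_B:*/19, job_C:*/4, job_E:*/9}
Op 7: unregister job_B -> active={job_A:*/15, job_C:*/4, job_E:*/9}
Op 8: unregister job_C -> active={job_A:*/15, job_E:*/9}
Op 9: register job_D */3 -> active={job_A:*/15, job_D:*/3, job_E:*/9}
Op 10: unregister job_A -> active={job_D:*/3, job_E:*/9}
Op 11: unregister job_D -> active={job_E:*/9}
Op 12: register job_B */5 -> active={job_B:*/5, job_E:*/9}
Final interval of job_B = 5
Next fire of job_B after T=210: (210//5+1)*5 = 215

Answer: interval=5 next_fire=215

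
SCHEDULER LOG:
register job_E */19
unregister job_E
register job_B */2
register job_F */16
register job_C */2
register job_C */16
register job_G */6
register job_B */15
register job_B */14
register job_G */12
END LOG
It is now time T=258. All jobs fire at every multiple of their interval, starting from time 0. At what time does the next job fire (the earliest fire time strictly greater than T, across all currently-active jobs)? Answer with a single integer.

Op 1: register job_E */19 -> active={job_E:*/19}
Op 2: unregister job_E -> active={}
Op 3: register job_B */2 -> active={job_B:*/2}
Op 4: register job_F */16 -> active={job_B:*/2, job_F:*/16}
Op 5: register job_C */2 -> active={job_B:*/2, job_C:*/2, job_F:*/16}
Op 6: register job_C */16 -> active={job_B:*/2, job_C:*/16, job_F:*/16}
Op 7: register job_G */6 -> active={job_B:*/2, job_C:*/16, job_F:*/16, job_G:*/6}
Op 8: register job_B */15 -> active={job_B:*/15, job_C:*/16, job_F:*/16, job_G:*/6}
Op 9: register job_B */14 -> active={job_B:*/14, job_C:*/16, job_F:*/16, job_G:*/6}
Op 10: register job_G */12 -> active={job_B:*/14, job_C:*/16, job_F:*/16, job_G:*/12}
  job_B: interval 14, next fire after T=258 is 266
  job_C: interval 16, next fire after T=258 is 272
  job_F: interval 16, next fire after T=258 is 272
  job_G: interval 12, next fire after T=258 is 264
Earliest fire time = 264 (job job_G)

Answer: 264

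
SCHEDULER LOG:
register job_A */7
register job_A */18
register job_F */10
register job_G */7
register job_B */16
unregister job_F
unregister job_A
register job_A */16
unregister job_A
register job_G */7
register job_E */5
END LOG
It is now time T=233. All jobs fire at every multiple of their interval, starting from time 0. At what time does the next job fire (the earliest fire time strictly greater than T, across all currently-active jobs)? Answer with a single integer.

Op 1: register job_A */7 -> active={job_A:*/7}
Op 2: register job_A */18 -> active={job_A:*/18}
Op 3: register job_F */10 -> active={job_A:*/18, job_F:*/10}
Op 4: register job_G */7 -> active={job_A:*/18, job_F:*/10, job_G:*/7}
Op 5: register job_B */16 -> active={job_A:*/18, job_B:*/16, job_F:*/10, job_G:*/7}
Op 6: unregister job_F -> active={job_A:*/18, job_B:*/16, job_G:*/7}
Op 7: unregister job_A -> active={job_B:*/16, job_G:*/7}
Op 8: register job_A */16 -> active={job_A:*/16, job_B:*/16, job_G:*/7}
Op 9: unregister job_A -> active={job_B:*/16, job_G:*/7}
Op 10: register job_G */7 -> active={job_B:*/16, job_G:*/7}
Op 11: register job_E */5 -> active={job_B:*/16, job_E:*/5, job_G:*/7}
  job_B: interval 16, next fire after T=233 is 240
  job_E: interval 5, next fire after T=233 is 235
  job_G: interval 7, next fire after T=233 is 238
Earliest fire time = 235 (job job_E)

Answer: 235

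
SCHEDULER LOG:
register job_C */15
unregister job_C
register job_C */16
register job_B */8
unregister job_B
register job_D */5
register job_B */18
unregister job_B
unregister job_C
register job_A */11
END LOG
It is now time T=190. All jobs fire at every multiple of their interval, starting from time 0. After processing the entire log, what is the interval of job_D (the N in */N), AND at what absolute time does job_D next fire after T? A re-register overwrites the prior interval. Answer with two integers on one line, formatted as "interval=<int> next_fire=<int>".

Answer: interval=5 next_fire=195

Derivation:
Op 1: register job_C */15 -> active={job_C:*/15}
Op 2: unregister job_C -> active={}
Op 3: register job_C */16 -> active={job_C:*/16}
Op 4: register job_B */8 -> active={job_B:*/8, job_C:*/16}
Op 5: unregister job_B -> active={job_C:*/16}
Op 6: register job_D */5 -> active={job_C:*/16, job_D:*/5}
Op 7: register job_B */18 -> active={job_B:*/18, job_C:*/16, job_D:*/5}
Op 8: unregister job_B -> active={job_C:*/16, job_D:*/5}
Op 9: unregister job_C -> active={job_D:*/5}
Op 10: register job_A */11 -> active={job_A:*/11, job_D:*/5}
Final interval of job_D = 5
Next fire of job_D after T=190: (190//5+1)*5 = 195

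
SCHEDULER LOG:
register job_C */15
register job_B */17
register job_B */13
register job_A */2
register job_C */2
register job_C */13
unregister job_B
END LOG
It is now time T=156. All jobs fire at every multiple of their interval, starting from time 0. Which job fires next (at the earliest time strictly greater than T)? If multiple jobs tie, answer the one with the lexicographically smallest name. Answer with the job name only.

Answer: job_A

Derivation:
Op 1: register job_C */15 -> active={job_C:*/15}
Op 2: register job_B */17 -> active={job_B:*/17, job_C:*/15}
Op 3: register job_B */13 -> active={job_B:*/13, job_C:*/15}
Op 4: register job_A */2 -> active={job_A:*/2, job_B:*/13, job_C:*/15}
Op 5: register job_C */2 -> active={job_A:*/2, job_B:*/13, job_C:*/2}
Op 6: register job_C */13 -> active={job_A:*/2, job_B:*/13, job_C:*/13}
Op 7: unregister job_B -> active={job_A:*/2, job_C:*/13}
  job_A: interval 2, next fire after T=156 is 158
  job_C: interval 13, next fire after T=156 is 169
Earliest = 158, winner (lex tiebreak) = job_A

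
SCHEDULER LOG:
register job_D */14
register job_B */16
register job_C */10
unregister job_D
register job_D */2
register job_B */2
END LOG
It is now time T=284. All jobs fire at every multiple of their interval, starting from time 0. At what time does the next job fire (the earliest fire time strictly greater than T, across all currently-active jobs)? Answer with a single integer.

Answer: 286

Derivation:
Op 1: register job_D */14 -> active={job_D:*/14}
Op 2: register job_B */16 -> active={job_B:*/16, job_D:*/14}
Op 3: register job_C */10 -> active={job_B:*/16, job_C:*/10, job_D:*/14}
Op 4: unregister job_D -> active={job_B:*/16, job_C:*/10}
Op 5: register job_D */2 -> active={job_B:*/16, job_C:*/10, job_D:*/2}
Op 6: register job_B */2 -> active={job_B:*/2, job_C:*/10, job_D:*/2}
  job_B: interval 2, next fire after T=284 is 286
  job_C: interval 10, next fire after T=284 is 290
  job_D: interval 2, next fire after T=284 is 286
Earliest fire time = 286 (job job_B)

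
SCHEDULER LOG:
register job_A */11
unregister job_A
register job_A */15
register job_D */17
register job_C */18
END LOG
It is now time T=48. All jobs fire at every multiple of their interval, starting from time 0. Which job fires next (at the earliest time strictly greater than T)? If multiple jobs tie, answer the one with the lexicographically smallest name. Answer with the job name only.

Op 1: register job_A */11 -> active={job_A:*/11}
Op 2: unregister job_A -> active={}
Op 3: register job_A */15 -> active={job_A:*/15}
Op 4: register job_D */17 -> active={job_A:*/15, job_D:*/17}
Op 5: register job_C */18 -> active={job_A:*/15, job_C:*/18, job_D:*/17}
  job_A: interval 15, next fire after T=48 is 60
  job_C: interval 18, next fire after T=48 is 54
  job_D: interval 17, next fire after T=48 is 51
Earliest = 51, winner (lex tiebreak) = job_D

Answer: job_D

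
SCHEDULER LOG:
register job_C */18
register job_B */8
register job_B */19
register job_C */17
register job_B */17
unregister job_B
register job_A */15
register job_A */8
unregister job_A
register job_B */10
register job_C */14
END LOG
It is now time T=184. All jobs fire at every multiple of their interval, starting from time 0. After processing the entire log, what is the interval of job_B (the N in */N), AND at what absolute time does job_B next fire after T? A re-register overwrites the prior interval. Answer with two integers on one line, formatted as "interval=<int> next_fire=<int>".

Answer: interval=10 next_fire=190

Derivation:
Op 1: register job_C */18 -> active={job_C:*/18}
Op 2: register job_B */8 -> active={job_B:*/8, job_C:*/18}
Op 3: register job_B */19 -> active={job_B:*/19, job_C:*/18}
Op 4: register job_C */17 -> active={job_B:*/19, job_C:*/17}
Op 5: register job_B */17 -> active={job_B:*/17, job_C:*/17}
Op 6: unregister job_B -> active={job_C:*/17}
Op 7: register job_A */15 -> active={job_A:*/15, job_C:*/17}
Op 8: register job_A */8 -> active={job_A:*/8, job_C:*/17}
Op 9: unregister job_A -> active={job_C:*/17}
Op 10: register job_B */10 -> active={job_B:*/10, job_C:*/17}
Op 11: register job_C */14 -> active={job_B:*/10, job_C:*/14}
Final interval of job_B = 10
Next fire of job_B after T=184: (184//10+1)*10 = 190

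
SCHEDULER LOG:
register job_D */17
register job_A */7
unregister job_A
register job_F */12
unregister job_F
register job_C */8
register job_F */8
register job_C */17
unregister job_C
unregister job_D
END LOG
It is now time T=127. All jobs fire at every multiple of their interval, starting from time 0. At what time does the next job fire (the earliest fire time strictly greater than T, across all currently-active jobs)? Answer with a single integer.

Answer: 128

Derivation:
Op 1: register job_D */17 -> active={job_D:*/17}
Op 2: register job_A */7 -> active={job_A:*/7, job_D:*/17}
Op 3: unregister job_A -> active={job_D:*/17}
Op 4: register job_F */12 -> active={job_D:*/17, job_F:*/12}
Op 5: unregister job_F -> active={job_D:*/17}
Op 6: register job_C */8 -> active={job_C:*/8, job_D:*/17}
Op 7: register job_F */8 -> active={job_C:*/8, job_D:*/17, job_F:*/8}
Op 8: register job_C */17 -> active={job_C:*/17, job_D:*/17, job_F:*/8}
Op 9: unregister job_C -> active={job_D:*/17, job_F:*/8}
Op 10: unregister job_D -> active={job_F:*/8}
  job_F: interval 8, next fire after T=127 is 128
Earliest fire time = 128 (job job_F)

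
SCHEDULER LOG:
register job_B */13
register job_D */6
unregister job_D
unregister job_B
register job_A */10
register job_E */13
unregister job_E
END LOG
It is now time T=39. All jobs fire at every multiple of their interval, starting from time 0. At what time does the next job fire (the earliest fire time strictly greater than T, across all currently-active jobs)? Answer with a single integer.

Op 1: register job_B */13 -> active={job_B:*/13}
Op 2: register job_D */6 -> active={job_B:*/13, job_D:*/6}
Op 3: unregister job_D -> active={job_B:*/13}
Op 4: unregister job_B -> active={}
Op 5: register job_A */10 -> active={job_A:*/10}
Op 6: register job_E */13 -> active={job_A:*/10, job_E:*/13}
Op 7: unregister job_E -> active={job_A:*/10}
  job_A: interval 10, next fire after T=39 is 40
Earliest fire time = 40 (job job_A)

Answer: 40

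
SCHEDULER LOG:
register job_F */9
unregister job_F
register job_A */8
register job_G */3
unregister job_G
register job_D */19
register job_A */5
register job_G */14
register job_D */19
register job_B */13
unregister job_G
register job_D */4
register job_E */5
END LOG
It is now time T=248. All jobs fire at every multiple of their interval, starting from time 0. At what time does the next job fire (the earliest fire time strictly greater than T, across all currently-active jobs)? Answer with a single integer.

Answer: 250

Derivation:
Op 1: register job_F */9 -> active={job_F:*/9}
Op 2: unregister job_F -> active={}
Op 3: register job_A */8 -> active={job_A:*/8}
Op 4: register job_G */3 -> active={job_A:*/8, job_G:*/3}
Op 5: unregister job_G -> active={job_A:*/8}
Op 6: register job_D */19 -> active={job_A:*/8, job_D:*/19}
Op 7: register job_A */5 -> active={job_A:*/5, job_D:*/19}
Op 8: register job_G */14 -> active={job_A:*/5, job_D:*/19, job_G:*/14}
Op 9: register job_D */19 -> active={job_A:*/5, job_D:*/19, job_G:*/14}
Op 10: register job_B */13 -> active={job_A:*/5, job_B:*/13, job_D:*/19, job_G:*/14}
Op 11: unregister job_G -> active={job_A:*/5, job_B:*/13, job_D:*/19}
Op 12: register job_D */4 -> active={job_A:*/5, job_B:*/13, job_D:*/4}
Op 13: register job_E */5 -> active={job_A:*/5, job_B:*/13, job_D:*/4, job_E:*/5}
  job_A: interval 5, next fire after T=248 is 250
  job_B: interval 13, next fire after T=248 is 260
  job_D: interval 4, next fire after T=248 is 252
  job_E: interval 5, next fire after T=248 is 250
Earliest fire time = 250 (job job_A)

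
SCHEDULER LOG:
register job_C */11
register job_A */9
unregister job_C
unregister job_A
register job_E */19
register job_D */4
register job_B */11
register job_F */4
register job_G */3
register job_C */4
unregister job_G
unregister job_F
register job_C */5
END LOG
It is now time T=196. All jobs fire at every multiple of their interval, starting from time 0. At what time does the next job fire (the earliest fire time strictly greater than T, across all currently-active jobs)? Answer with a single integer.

Answer: 198

Derivation:
Op 1: register job_C */11 -> active={job_C:*/11}
Op 2: register job_A */9 -> active={job_A:*/9, job_C:*/11}
Op 3: unregister job_C -> active={job_A:*/9}
Op 4: unregister job_A -> active={}
Op 5: register job_E */19 -> active={job_E:*/19}
Op 6: register job_D */4 -> active={job_D:*/4, job_E:*/19}
Op 7: register job_B */11 -> active={job_B:*/11, job_D:*/4, job_E:*/19}
Op 8: register job_F */4 -> active={job_B:*/11, job_D:*/4, job_E:*/19, job_F:*/4}
Op 9: register job_G */3 -> active={job_B:*/11, job_D:*/4, job_E:*/19, job_F:*/4, job_G:*/3}
Op 10: register job_C */4 -> active={job_B:*/11, job_C:*/4, job_D:*/4, job_E:*/19, job_F:*/4, job_G:*/3}
Op 11: unregister job_G -> active={job_B:*/11, job_C:*/4, job_D:*/4, job_E:*/19, job_F:*/4}
Op 12: unregister job_F -> active={job_B:*/11, job_C:*/4, job_D:*/4, job_E:*/19}
Op 13: register job_C */5 -> active={job_B:*/11, job_C:*/5, job_D:*/4, job_E:*/19}
  job_B: interval 11, next fire after T=196 is 198
  job_C: interval 5, next fire after T=196 is 200
  job_D: interval 4, next fire after T=196 is 200
  job_E: interval 19, next fire after T=196 is 209
Earliest fire time = 198 (job job_B)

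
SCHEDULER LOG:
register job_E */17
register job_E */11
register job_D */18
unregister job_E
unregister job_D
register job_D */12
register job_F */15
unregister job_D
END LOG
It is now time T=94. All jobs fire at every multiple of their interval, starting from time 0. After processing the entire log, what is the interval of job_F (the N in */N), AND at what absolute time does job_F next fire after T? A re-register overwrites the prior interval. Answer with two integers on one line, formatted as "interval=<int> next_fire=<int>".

Op 1: register job_E */17 -> active={job_E:*/17}
Op 2: register job_E */11 -> active={job_E:*/11}
Op 3: register job_D */18 -> active={job_D:*/18, job_E:*/11}
Op 4: unregister job_E -> active={job_D:*/18}
Op 5: unregister job_D -> active={}
Op 6: register job_D */12 -> active={job_D:*/12}
Op 7: register job_F */15 -> active={job_D:*/12, job_F:*/15}
Op 8: unregister job_D -> active={job_F:*/15}
Final interval of job_F = 15
Next fire of job_F after T=94: (94//15+1)*15 = 105

Answer: interval=15 next_fire=105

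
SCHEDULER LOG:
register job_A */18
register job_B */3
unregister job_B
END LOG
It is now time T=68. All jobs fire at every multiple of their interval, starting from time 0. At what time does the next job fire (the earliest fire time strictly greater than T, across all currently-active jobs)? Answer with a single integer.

Op 1: register job_A */18 -> active={job_A:*/18}
Op 2: register job_B */3 -> active={job_A:*/18, job_B:*/3}
Op 3: unregister job_B -> active={job_A:*/18}
  job_A: interval 18, next fire after T=68 is 72
Earliest fire time = 72 (job job_A)

Answer: 72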